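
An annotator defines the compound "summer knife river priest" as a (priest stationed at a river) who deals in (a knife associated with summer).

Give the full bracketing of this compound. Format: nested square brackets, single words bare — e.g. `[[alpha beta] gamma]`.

Overall it is a kind of priest (specifically "river priest"); the modifier is "summer knife".
Within "summer knife", the head is "knife" and the modifier is "summer".
Within "river priest", the head is "priest" and the modifier is "river".
Putting it together: [[summer knife] [river priest]].

[[summer knife] [river priest]]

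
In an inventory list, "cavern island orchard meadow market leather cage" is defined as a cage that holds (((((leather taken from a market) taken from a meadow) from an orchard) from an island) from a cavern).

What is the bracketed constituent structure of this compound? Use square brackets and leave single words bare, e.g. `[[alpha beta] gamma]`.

[[cavern [island [orchard [meadow [market leather]]]]] cage]

The outermost head in the paraphrase is "cage", modified by "cavern island orchard meadow market leather".
Within "cavern island orchard meadow market leather", the head is "leather" (specifically "island orchard meadow market leather") and the modifier is "cavern".
Within "island orchard meadow market leather", the head is "leather" (specifically "orchard meadow market leather") and the modifier is "island".
Within "orchard meadow market leather", the head is "leather" (specifically "meadow market leather") and the modifier is "orchard".
Within "meadow market leather", the head is "leather" (specifically "market leather") and the modifier is "meadow".
Within "market leather", the head is "leather" and the modifier is "market".
Putting it together: [[cavern [island [orchard [meadow [market leather]]]]] cage].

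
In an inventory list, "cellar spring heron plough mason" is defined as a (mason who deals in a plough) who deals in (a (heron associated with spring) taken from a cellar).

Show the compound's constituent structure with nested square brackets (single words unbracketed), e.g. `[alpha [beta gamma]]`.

[[cellar [spring heron]] [plough mason]]

At the top level: head "mason" (specifically "plough mason"); modifier "cellar spring heron".
Within "cellar spring heron", the head is "heron" (specifically "spring heron") and the modifier is "cellar".
Within "spring heron", the head is "heron" and the modifier is "spring".
Within "plough mason", the head is "mason" and the modifier is "plough".
So the structure is [[cellar [spring heron]] [plough mason]].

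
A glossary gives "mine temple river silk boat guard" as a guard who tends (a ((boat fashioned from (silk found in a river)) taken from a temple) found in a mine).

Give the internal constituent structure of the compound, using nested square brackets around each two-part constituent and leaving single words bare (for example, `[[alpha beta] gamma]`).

At the top level: head "guard"; modifier "mine temple river silk boat".
Within "mine temple river silk boat", the head is "boat" (specifically "temple river silk boat") and the modifier is "mine".
Within "temple river silk boat", the head is "boat" (specifically "river silk boat") and the modifier is "temple".
Within "river silk boat", the head is "boat" and the modifier is "river silk".
Within "river silk", the head is "silk" and the modifier is "river".
So the structure is [[mine [temple [[river silk] boat]]] guard].

[[mine [temple [[river silk] boat]]] guard]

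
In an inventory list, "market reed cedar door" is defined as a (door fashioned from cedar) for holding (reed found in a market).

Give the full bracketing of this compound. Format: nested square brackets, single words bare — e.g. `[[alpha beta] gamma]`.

[[market reed] [cedar door]]

The outermost head in the paraphrase is "door" (specifically "cedar door"), modified by "market reed".
"market reed" → head "reed", modifier "market".
"cedar door" → head "door", modifier "cedar".
Putting it together: [[market reed] [cedar door]].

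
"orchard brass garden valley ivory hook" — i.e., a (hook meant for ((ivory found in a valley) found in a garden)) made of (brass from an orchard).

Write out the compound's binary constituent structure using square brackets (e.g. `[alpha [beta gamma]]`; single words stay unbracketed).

[[orchard brass] [[garden [valley ivory]] hook]]

At the top level: head "hook" (specifically "garden valley ivory hook"); modifier "orchard brass".
Inside "orchard brass": head "brass", modifier "orchard".
Inside "garden valley ivory hook": head "hook", modifier "garden valley ivory".
Inside "garden valley ivory": head "ivory" (specifically "valley ivory"), modifier "garden".
Inside "valley ivory": head "ivory", modifier "valley".
Assembled: [[orchard brass] [[garden [valley ivory]] hook]].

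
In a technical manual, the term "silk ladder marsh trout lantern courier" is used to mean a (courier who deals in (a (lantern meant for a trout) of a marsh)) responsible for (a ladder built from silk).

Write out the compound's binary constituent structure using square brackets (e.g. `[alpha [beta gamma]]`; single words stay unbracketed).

[[silk ladder] [[marsh [trout lantern]] courier]]

At the top level: head "courier" (specifically "marsh trout lantern courier"); modifier "silk ladder".
"silk ladder" → head "ladder", modifier "silk".
"marsh trout lantern courier" → head "courier", modifier "marsh trout lantern".
"marsh trout lantern" → head "lantern" (specifically "trout lantern"), modifier "marsh".
"trout lantern" → head "lantern", modifier "trout".
So the structure is [[silk ladder] [[marsh [trout lantern]] courier]].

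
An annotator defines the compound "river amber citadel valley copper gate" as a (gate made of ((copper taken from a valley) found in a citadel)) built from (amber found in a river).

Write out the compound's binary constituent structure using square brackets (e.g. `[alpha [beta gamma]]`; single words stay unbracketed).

[[river amber] [[citadel [valley copper]] gate]]

Whole compound: head "gate" (specifically "citadel valley copper gate"), modifier "river amber".
Inside "river amber": head "amber", modifier "river".
Inside "citadel valley copper gate": head "gate", modifier "citadel valley copper".
Inside "citadel valley copper": head "copper" (specifically "valley copper"), modifier "citadel".
Inside "valley copper": head "copper", modifier "valley".
So the structure is [[river amber] [[citadel [valley copper]] gate]].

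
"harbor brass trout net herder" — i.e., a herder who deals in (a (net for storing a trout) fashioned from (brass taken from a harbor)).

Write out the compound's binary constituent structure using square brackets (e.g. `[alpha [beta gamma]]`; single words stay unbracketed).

The outermost head in the paraphrase is "herder", modified by "harbor brass trout net".
Inside "harbor brass trout net": head "net" (specifically "trout net"), modifier "harbor brass".
Inside "harbor brass": head "brass", modifier "harbor".
Inside "trout net": head "net", modifier "trout".
So the structure is [[[harbor brass] [trout net]] herder].

[[[harbor brass] [trout net]] herder]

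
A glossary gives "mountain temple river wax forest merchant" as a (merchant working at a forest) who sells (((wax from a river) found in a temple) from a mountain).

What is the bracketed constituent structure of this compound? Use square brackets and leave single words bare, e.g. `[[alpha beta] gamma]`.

The outermost head in the paraphrase is "merchant" (specifically "forest merchant"), modified by "mountain temple river wax".
Inside "mountain temple river wax": head "wax" (specifically "temple river wax"), modifier "mountain".
Inside "temple river wax": head "wax" (specifically "river wax"), modifier "temple".
Inside "river wax": head "wax", modifier "river".
Inside "forest merchant": head "merchant", modifier "forest".
So the structure is [[mountain [temple [river wax]]] [forest merchant]].

[[mountain [temple [river wax]]] [forest merchant]]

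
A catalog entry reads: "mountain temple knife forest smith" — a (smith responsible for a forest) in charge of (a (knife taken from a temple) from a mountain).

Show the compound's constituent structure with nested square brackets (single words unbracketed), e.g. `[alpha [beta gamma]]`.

[[mountain [temple knife]] [forest smith]]

The outermost head in the paraphrase is "smith" (specifically "forest smith"), modified by "mountain temple knife".
Inside "mountain temple knife": head "knife" (specifically "temple knife"), modifier "mountain".
Inside "temple knife": head "knife", modifier "temple".
Inside "forest smith": head "smith", modifier "forest".
Assembled: [[mountain [temple knife]] [forest smith]].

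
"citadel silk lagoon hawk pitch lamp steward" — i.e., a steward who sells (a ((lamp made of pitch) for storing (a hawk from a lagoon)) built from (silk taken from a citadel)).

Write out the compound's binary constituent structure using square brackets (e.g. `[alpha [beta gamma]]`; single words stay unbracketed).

[[[citadel silk] [[lagoon hawk] [pitch lamp]]] steward]

Overall it is a kind of steward; the modifier is "citadel silk lagoon hawk pitch lamp".
Inside "citadel silk lagoon hawk pitch lamp": head "lamp" (specifically "lagoon hawk pitch lamp"), modifier "citadel silk".
Inside "citadel silk": head "silk", modifier "citadel".
Inside "lagoon hawk pitch lamp": head "lamp" (specifically "pitch lamp"), modifier "lagoon hawk".
Inside "lagoon hawk": head "hawk", modifier "lagoon".
Inside "pitch lamp": head "lamp", modifier "pitch".
Assembled: [[[citadel silk] [[lagoon hawk] [pitch lamp]]] steward].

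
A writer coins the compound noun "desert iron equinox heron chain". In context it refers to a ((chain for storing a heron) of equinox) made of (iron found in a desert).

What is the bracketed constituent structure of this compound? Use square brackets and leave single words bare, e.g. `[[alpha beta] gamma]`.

Overall it is a kind of chain (specifically "equinox heron chain"); the modifier is "desert iron".
Inside "desert iron": head "iron", modifier "desert".
Inside "equinox heron chain": head "chain" (specifically "heron chain"), modifier "equinox".
Inside "heron chain": head "chain", modifier "heron".
Assembled: [[desert iron] [equinox [heron chain]]].

[[desert iron] [equinox [heron chain]]]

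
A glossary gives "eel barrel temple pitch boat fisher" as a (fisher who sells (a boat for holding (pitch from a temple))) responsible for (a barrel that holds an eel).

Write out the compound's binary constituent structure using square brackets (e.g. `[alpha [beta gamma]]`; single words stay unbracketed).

[[eel barrel] [[[temple pitch] boat] fisher]]

Whole compound: head "fisher" (specifically "temple pitch boat fisher"), modifier "eel barrel".
"eel barrel" → head "barrel", modifier "eel".
"temple pitch boat fisher" → head "fisher", modifier "temple pitch boat".
"temple pitch boat" → head "boat", modifier "temple pitch".
"temple pitch" → head "pitch", modifier "temple".
Assembled: [[eel barrel] [[[temple pitch] boat] fisher]].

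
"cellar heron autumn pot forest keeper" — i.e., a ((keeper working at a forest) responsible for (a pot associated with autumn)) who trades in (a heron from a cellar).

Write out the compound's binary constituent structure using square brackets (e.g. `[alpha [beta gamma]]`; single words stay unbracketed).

The outermost head in the paraphrase is "keeper" (specifically "autumn pot forest keeper"), modified by "cellar heron".
Within "cellar heron", the head is "heron" and the modifier is "cellar".
Within "autumn pot forest keeper", the head is "keeper" (specifically "forest keeper") and the modifier is "autumn pot".
Within "autumn pot", the head is "pot" and the modifier is "autumn".
Within "forest keeper", the head is "keeper" and the modifier is "forest".
So the structure is [[cellar heron] [[autumn pot] [forest keeper]]].

[[cellar heron] [[autumn pot] [forest keeper]]]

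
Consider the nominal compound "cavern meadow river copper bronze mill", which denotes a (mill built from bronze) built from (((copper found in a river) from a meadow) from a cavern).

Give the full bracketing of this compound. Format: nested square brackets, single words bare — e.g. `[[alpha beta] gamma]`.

[[cavern [meadow [river copper]]] [bronze mill]]

At the top level: head "mill" (specifically "bronze mill"); modifier "cavern meadow river copper".
Inside "cavern meadow river copper": head "copper" (specifically "meadow river copper"), modifier "cavern".
Inside "meadow river copper": head "copper" (specifically "river copper"), modifier "meadow".
Inside "river copper": head "copper", modifier "river".
Inside "bronze mill": head "mill", modifier "bronze".
Assembled: [[cavern [meadow [river copper]]] [bronze mill]].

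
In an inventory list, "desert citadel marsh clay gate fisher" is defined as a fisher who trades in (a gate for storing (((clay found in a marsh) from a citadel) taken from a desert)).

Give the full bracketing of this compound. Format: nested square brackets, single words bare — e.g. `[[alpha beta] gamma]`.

Overall it is a kind of fisher; the modifier is "desert citadel marsh clay gate".
Within "desert citadel marsh clay gate", the head is "gate" and the modifier is "desert citadel marsh clay".
Within "desert citadel marsh clay", the head is "clay" (specifically "citadel marsh clay") and the modifier is "desert".
Within "citadel marsh clay", the head is "clay" (specifically "marsh clay") and the modifier is "citadel".
Within "marsh clay", the head is "clay" and the modifier is "marsh".
Assembled: [[[desert [citadel [marsh clay]]] gate] fisher].

[[[desert [citadel [marsh clay]]] gate] fisher]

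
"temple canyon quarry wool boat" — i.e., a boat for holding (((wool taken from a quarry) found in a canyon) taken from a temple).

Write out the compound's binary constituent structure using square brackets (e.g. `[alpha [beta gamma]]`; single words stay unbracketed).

Overall it is a kind of boat; the modifier is "temple canyon quarry wool".
"temple canyon quarry wool" → head "wool" (specifically "canyon quarry wool"), modifier "temple".
"canyon quarry wool" → head "wool" (specifically "quarry wool"), modifier "canyon".
"quarry wool" → head "wool", modifier "quarry".
Assembled: [[temple [canyon [quarry wool]]] boat].

[[temple [canyon [quarry wool]]] boat]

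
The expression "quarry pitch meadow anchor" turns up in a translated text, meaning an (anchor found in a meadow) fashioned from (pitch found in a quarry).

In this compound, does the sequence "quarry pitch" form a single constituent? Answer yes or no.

yes

The paraphrase groups the words so that "quarry pitch" is one unit: it corresponds to a single parenthesized sub-phrase.
The full structure is [[quarry pitch] [meadow anchor]], in which [quarry pitch] is a constituent.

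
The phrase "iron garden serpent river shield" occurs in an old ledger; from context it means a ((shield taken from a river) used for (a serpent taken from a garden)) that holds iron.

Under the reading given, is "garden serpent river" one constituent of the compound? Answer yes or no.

The top-level split is [iron] [garden serpent river shield]; the full structure is [iron [[garden serpent] [river shield]]].
"garden serpent river" straddles a constituent boundary, so it is not a single unit.

no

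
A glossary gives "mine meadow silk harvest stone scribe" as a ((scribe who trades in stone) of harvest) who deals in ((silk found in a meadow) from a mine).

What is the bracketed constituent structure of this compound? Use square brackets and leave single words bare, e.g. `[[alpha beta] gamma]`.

The outermost head in the paraphrase is "scribe" (specifically "harvest stone scribe"), modified by "mine meadow silk".
Inside "mine meadow silk": head "silk" (specifically "meadow silk"), modifier "mine".
Inside "meadow silk": head "silk", modifier "meadow".
Inside "harvest stone scribe": head "scribe" (specifically "stone scribe"), modifier "harvest".
Inside "stone scribe": head "scribe", modifier "stone".
Putting it together: [[mine [meadow silk]] [harvest [stone scribe]]].

[[mine [meadow silk]] [harvest [stone scribe]]]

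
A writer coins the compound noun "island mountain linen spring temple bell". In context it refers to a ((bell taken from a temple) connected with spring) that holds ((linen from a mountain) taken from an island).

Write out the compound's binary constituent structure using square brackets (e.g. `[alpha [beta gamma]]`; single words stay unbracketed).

[[island [mountain linen]] [spring [temple bell]]]

At the top level: head "bell" (specifically "spring temple bell"); modifier "island mountain linen".
Inside "island mountain linen": head "linen" (specifically "mountain linen"), modifier "island".
Inside "mountain linen": head "linen", modifier "mountain".
Inside "spring temple bell": head "bell" (specifically "temple bell"), modifier "spring".
Inside "temple bell": head "bell", modifier "temple".
Putting it together: [[island [mountain linen]] [spring [temple bell]]].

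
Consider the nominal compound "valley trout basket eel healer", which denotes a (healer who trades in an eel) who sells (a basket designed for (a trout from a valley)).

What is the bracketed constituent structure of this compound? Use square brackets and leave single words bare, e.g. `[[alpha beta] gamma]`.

Overall it is a kind of healer (specifically "eel healer"); the modifier is "valley trout basket".
Inside "valley trout basket": head "basket", modifier "valley trout".
Inside "valley trout": head "trout", modifier "valley".
Inside "eel healer": head "healer", modifier "eel".
Putting it together: [[[valley trout] basket] [eel healer]].

[[[valley trout] basket] [eel healer]]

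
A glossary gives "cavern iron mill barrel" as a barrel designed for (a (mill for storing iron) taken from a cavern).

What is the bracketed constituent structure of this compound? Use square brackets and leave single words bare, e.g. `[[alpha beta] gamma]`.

[[cavern [iron mill]] barrel]

Overall it is a kind of barrel; the modifier is "cavern iron mill".
"cavern iron mill" → head "mill" (specifically "iron mill"), modifier "cavern".
"iron mill" → head "mill", modifier "iron".
Putting it together: [[cavern [iron mill]] barrel].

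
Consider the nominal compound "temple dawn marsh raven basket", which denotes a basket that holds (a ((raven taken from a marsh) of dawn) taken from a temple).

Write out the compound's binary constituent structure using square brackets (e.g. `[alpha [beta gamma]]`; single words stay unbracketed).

At the top level: head "basket"; modifier "temple dawn marsh raven".
Inside "temple dawn marsh raven": head "raven" (specifically "dawn marsh raven"), modifier "temple".
Inside "dawn marsh raven": head "raven" (specifically "marsh raven"), modifier "dawn".
Inside "marsh raven": head "raven", modifier "marsh".
So the structure is [[temple [dawn [marsh raven]]] basket].

[[temple [dawn [marsh raven]]] basket]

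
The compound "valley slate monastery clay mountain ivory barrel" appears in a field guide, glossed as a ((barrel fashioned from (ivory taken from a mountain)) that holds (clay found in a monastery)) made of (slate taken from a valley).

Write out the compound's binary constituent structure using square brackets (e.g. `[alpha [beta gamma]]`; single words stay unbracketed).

[[valley slate] [[monastery clay] [[mountain ivory] barrel]]]

At the top level: head "barrel" (specifically "monastery clay mountain ivory barrel"); modifier "valley slate".
Within "valley slate", the head is "slate" and the modifier is "valley".
Within "monastery clay mountain ivory barrel", the head is "barrel" (specifically "mountain ivory barrel") and the modifier is "monastery clay".
Within "monastery clay", the head is "clay" and the modifier is "monastery".
Within "mountain ivory barrel", the head is "barrel" and the modifier is "mountain ivory".
Within "mountain ivory", the head is "ivory" and the modifier is "mountain".
Assembled: [[valley slate] [[monastery clay] [[mountain ivory] barrel]]].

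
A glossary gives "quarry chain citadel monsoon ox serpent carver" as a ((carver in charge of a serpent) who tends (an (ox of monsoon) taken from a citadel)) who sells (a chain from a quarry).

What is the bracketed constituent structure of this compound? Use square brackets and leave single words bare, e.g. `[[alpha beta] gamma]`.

[[quarry chain] [[citadel [monsoon ox]] [serpent carver]]]

Overall it is a kind of carver (specifically "citadel monsoon ox serpent carver"); the modifier is "quarry chain".
"quarry chain" → head "chain", modifier "quarry".
"citadel monsoon ox serpent carver" → head "carver" (specifically "serpent carver"), modifier "citadel monsoon ox".
"citadel monsoon ox" → head "ox" (specifically "monsoon ox"), modifier "citadel".
"monsoon ox" → head "ox", modifier "monsoon".
"serpent carver" → head "carver", modifier "serpent".
Assembled: [[quarry chain] [[citadel [monsoon ox]] [serpent carver]]].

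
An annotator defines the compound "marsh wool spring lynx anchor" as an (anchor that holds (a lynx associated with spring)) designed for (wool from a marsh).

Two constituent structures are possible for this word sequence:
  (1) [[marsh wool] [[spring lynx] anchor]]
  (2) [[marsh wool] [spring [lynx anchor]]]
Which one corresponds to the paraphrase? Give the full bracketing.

The paraphrase's head is the "anchor" part ("spring lynx anchor"); its modifier is "marsh wool".
That top-level split, carried through the inner groups, gives [[marsh wool] [[spring lynx] anchor]].

[[marsh wool] [[spring lynx] anchor]]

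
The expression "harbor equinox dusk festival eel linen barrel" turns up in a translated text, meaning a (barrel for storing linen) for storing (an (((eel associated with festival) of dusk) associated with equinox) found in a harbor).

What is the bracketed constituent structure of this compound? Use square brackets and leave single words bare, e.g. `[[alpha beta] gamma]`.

The outermost head in the paraphrase is "barrel" (specifically "linen barrel"), modified by "harbor equinox dusk festival eel".
"harbor equinox dusk festival eel" → head "eel" (specifically "equinox dusk festival eel"), modifier "harbor".
"equinox dusk festival eel" → head "eel" (specifically "dusk festival eel"), modifier "equinox".
"dusk festival eel" → head "eel" (specifically "festival eel"), modifier "dusk".
"festival eel" → head "eel", modifier "festival".
"linen barrel" → head "barrel", modifier "linen".
Assembled: [[harbor [equinox [dusk [festival eel]]]] [linen barrel]].

[[harbor [equinox [dusk [festival eel]]]] [linen barrel]]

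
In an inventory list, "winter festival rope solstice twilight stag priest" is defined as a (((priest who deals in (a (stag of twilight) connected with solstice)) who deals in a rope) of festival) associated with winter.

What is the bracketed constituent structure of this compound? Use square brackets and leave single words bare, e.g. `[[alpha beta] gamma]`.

[winter [festival [rope [[solstice [twilight stag]] priest]]]]

Whole compound: head "priest" (specifically "festival rope solstice twilight stag priest"), modifier "winter".
"festival rope solstice twilight stag priest" → head "priest" (specifically "rope solstice twilight stag priest"), modifier "festival".
"rope solstice twilight stag priest" → head "priest" (specifically "solstice twilight stag priest"), modifier "rope".
"solstice twilight stag priest" → head "priest", modifier "solstice twilight stag".
"solstice twilight stag" → head "stag" (specifically "twilight stag"), modifier "solstice".
"twilight stag" → head "stag", modifier "twilight".
Putting it together: [winter [festival [rope [[solstice [twilight stag]] priest]]]].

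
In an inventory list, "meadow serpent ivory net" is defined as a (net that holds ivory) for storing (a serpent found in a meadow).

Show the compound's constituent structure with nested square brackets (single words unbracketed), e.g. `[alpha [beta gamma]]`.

Overall it is a kind of net (specifically "ivory net"); the modifier is "meadow serpent".
Within "meadow serpent", the head is "serpent" and the modifier is "meadow".
Within "ivory net", the head is "net" and the modifier is "ivory".
Putting it together: [[meadow serpent] [ivory net]].

[[meadow serpent] [ivory net]]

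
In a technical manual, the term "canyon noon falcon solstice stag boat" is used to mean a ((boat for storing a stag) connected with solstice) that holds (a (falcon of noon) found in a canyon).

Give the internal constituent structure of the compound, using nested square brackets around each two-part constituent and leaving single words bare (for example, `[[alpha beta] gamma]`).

Overall it is a kind of boat (specifically "solstice stag boat"); the modifier is "canyon noon falcon".
Inside "canyon noon falcon": head "falcon" (specifically "noon falcon"), modifier "canyon".
Inside "noon falcon": head "falcon", modifier "noon".
Inside "solstice stag boat": head "boat" (specifically "stag boat"), modifier "solstice".
Inside "stag boat": head "boat", modifier "stag".
Putting it together: [[canyon [noon falcon]] [solstice [stag boat]]].

[[canyon [noon falcon]] [solstice [stag boat]]]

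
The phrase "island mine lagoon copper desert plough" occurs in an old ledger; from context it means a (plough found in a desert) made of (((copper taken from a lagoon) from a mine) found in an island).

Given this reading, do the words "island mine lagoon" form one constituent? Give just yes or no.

The top-level split is [island mine lagoon copper] [desert plough]; the full structure is [[island [mine [lagoon copper]]] [desert plough]].
"island mine lagoon" straddles a constituent boundary, so it is not a single unit.

no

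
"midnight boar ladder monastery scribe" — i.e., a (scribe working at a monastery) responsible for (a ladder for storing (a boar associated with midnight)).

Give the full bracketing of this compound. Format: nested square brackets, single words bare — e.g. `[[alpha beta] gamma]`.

Overall it is a kind of scribe (specifically "monastery scribe"); the modifier is "midnight boar ladder".
Within "midnight boar ladder", the head is "ladder" and the modifier is "midnight boar".
Within "midnight boar", the head is "boar" and the modifier is "midnight".
Within "monastery scribe", the head is "scribe" and the modifier is "monastery".
Assembled: [[[midnight boar] ladder] [monastery scribe]].

[[[midnight boar] ladder] [monastery scribe]]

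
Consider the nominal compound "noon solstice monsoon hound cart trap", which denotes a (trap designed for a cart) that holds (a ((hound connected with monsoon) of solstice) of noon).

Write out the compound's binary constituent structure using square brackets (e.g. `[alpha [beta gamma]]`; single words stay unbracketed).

[[noon [solstice [monsoon hound]]] [cart trap]]

The outermost head in the paraphrase is "trap" (specifically "cart trap"), modified by "noon solstice monsoon hound".
"noon solstice monsoon hound" → head "hound" (specifically "solstice monsoon hound"), modifier "noon".
"solstice monsoon hound" → head "hound" (specifically "monsoon hound"), modifier "solstice".
"monsoon hound" → head "hound", modifier "monsoon".
"cart trap" → head "trap", modifier "cart".
So the structure is [[noon [solstice [monsoon hound]]] [cart trap]].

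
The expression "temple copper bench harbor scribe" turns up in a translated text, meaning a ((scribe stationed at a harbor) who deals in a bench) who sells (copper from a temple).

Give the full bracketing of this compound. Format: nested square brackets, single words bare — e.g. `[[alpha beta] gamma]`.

Whole compound: head "scribe" (specifically "bench harbor scribe"), modifier "temple copper".
Inside "temple copper": head "copper", modifier "temple".
Inside "bench harbor scribe": head "scribe" (specifically "harbor scribe"), modifier "bench".
Inside "harbor scribe": head "scribe", modifier "harbor".
So the structure is [[temple copper] [bench [harbor scribe]]].

[[temple copper] [bench [harbor scribe]]]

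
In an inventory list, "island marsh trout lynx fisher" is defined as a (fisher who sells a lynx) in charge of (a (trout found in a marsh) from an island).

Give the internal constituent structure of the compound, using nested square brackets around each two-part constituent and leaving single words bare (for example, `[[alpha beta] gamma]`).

[[island [marsh trout]] [lynx fisher]]

At the top level: head "fisher" (specifically "lynx fisher"); modifier "island marsh trout".
"island marsh trout" → head "trout" (specifically "marsh trout"), modifier "island".
"marsh trout" → head "trout", modifier "marsh".
"lynx fisher" → head "fisher", modifier "lynx".
Putting it together: [[island [marsh trout]] [lynx fisher]].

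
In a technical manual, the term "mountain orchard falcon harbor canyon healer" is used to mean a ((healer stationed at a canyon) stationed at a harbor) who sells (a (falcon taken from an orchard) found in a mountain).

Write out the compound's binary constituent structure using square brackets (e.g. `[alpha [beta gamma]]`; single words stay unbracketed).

Whole compound: head "healer" (specifically "harbor canyon healer"), modifier "mountain orchard falcon".
Inside "mountain orchard falcon": head "falcon" (specifically "orchard falcon"), modifier "mountain".
Inside "orchard falcon": head "falcon", modifier "orchard".
Inside "harbor canyon healer": head "healer" (specifically "canyon healer"), modifier "harbor".
Inside "canyon healer": head "healer", modifier "canyon".
Assembled: [[mountain [orchard falcon]] [harbor [canyon healer]]].

[[mountain [orchard falcon]] [harbor [canyon healer]]]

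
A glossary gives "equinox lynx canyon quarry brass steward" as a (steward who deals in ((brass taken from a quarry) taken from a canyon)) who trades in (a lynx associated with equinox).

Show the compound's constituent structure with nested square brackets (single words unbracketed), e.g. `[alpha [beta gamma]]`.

At the top level: head "steward" (specifically "canyon quarry brass steward"); modifier "equinox lynx".
Inside "equinox lynx": head "lynx", modifier "equinox".
Inside "canyon quarry brass steward": head "steward", modifier "canyon quarry brass".
Inside "canyon quarry brass": head "brass" (specifically "quarry brass"), modifier "canyon".
Inside "quarry brass": head "brass", modifier "quarry".
So the structure is [[equinox lynx] [[canyon [quarry brass]] steward]].

[[equinox lynx] [[canyon [quarry brass]] steward]]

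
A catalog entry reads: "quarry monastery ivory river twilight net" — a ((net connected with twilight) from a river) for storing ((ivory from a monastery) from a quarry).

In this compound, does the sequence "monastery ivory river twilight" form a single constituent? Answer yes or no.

no

The top-level split is [quarry monastery ivory] [river twilight net]; the full structure is [[quarry [monastery ivory]] [river [twilight net]]].
"monastery ivory river twilight" straddles a constituent boundary, so it is not a single unit.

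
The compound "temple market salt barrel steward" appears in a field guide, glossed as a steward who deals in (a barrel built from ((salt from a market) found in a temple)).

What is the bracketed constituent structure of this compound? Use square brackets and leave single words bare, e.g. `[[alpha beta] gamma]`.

[[[temple [market salt]] barrel] steward]

At the top level: head "steward"; modifier "temple market salt barrel".
Inside "temple market salt barrel": head "barrel", modifier "temple market salt".
Inside "temple market salt": head "salt" (specifically "market salt"), modifier "temple".
Inside "market salt": head "salt", modifier "market".
Putting it together: [[[temple [market salt]] barrel] steward].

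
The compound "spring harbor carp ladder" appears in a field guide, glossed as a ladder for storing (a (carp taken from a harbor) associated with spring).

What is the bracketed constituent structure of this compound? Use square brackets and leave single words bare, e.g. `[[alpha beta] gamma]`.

[[spring [harbor carp]] ladder]

The outermost head in the paraphrase is "ladder", modified by "spring harbor carp".
"spring harbor carp" → head "carp" (specifically "harbor carp"), modifier "spring".
"harbor carp" → head "carp", modifier "harbor".
Putting it together: [[spring [harbor carp]] ladder].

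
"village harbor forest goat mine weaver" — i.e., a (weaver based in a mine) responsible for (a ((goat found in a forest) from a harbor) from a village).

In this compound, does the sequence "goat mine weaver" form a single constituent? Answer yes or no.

no

The top-level split is [village harbor forest goat] [mine weaver]; the full structure is [[village [harbor [forest goat]]] [mine weaver]].
"goat mine weaver" straddles a constituent boundary, so it is not a single unit.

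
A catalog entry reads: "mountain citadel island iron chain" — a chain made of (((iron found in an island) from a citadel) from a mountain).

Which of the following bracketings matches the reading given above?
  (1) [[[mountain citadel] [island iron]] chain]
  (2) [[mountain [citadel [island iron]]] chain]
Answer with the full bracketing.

[[mountain [citadel [island iron]]] chain]

The paraphrase's head is the "chain" part ("chain"); its modifier is "mountain citadel island iron".
That top-level split, carried through the inner groups, gives [[mountain [citadel [island iron]]] chain].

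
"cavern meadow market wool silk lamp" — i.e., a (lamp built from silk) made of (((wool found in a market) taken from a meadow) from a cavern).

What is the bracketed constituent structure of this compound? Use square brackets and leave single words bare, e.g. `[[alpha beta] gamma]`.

[[cavern [meadow [market wool]]] [silk lamp]]

Whole compound: head "lamp" (specifically "silk lamp"), modifier "cavern meadow market wool".
"cavern meadow market wool" → head "wool" (specifically "meadow market wool"), modifier "cavern".
"meadow market wool" → head "wool" (specifically "market wool"), modifier "meadow".
"market wool" → head "wool", modifier "market".
"silk lamp" → head "lamp", modifier "silk".
So the structure is [[cavern [meadow [market wool]]] [silk lamp]].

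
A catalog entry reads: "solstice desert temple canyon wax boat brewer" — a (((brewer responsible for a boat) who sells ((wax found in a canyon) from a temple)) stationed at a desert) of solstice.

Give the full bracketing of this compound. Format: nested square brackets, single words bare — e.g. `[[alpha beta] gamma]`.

The outermost head in the paraphrase is "brewer" (specifically "desert temple canyon wax boat brewer"), modified by "solstice".
Within "desert temple canyon wax boat brewer", the head is "brewer" (specifically "temple canyon wax boat brewer") and the modifier is "desert".
Within "temple canyon wax boat brewer", the head is "brewer" (specifically "boat brewer") and the modifier is "temple canyon wax".
Within "temple canyon wax", the head is "wax" (specifically "canyon wax") and the modifier is "temple".
Within "canyon wax", the head is "wax" and the modifier is "canyon".
Within "boat brewer", the head is "brewer" and the modifier is "boat".
Assembled: [solstice [desert [[temple [canyon wax]] [boat brewer]]]].

[solstice [desert [[temple [canyon wax]] [boat brewer]]]]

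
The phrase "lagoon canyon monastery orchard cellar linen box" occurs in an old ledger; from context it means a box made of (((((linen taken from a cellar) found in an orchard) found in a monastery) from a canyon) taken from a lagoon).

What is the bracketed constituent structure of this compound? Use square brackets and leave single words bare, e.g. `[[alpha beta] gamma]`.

[[lagoon [canyon [monastery [orchard [cellar linen]]]]] box]

Whole compound: head "box", modifier "lagoon canyon monastery orchard cellar linen".
Within "lagoon canyon monastery orchard cellar linen", the head is "linen" (specifically "canyon monastery orchard cellar linen") and the modifier is "lagoon".
Within "canyon monastery orchard cellar linen", the head is "linen" (specifically "monastery orchard cellar linen") and the modifier is "canyon".
Within "monastery orchard cellar linen", the head is "linen" (specifically "orchard cellar linen") and the modifier is "monastery".
Within "orchard cellar linen", the head is "linen" (specifically "cellar linen") and the modifier is "orchard".
Within "cellar linen", the head is "linen" and the modifier is "cellar".
Assembled: [[lagoon [canyon [monastery [orchard [cellar linen]]]]] box].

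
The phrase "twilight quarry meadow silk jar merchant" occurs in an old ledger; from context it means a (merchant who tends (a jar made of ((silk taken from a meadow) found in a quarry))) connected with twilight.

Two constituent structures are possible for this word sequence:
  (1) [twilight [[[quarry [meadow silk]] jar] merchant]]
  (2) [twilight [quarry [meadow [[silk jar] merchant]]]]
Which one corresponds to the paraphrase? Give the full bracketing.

[twilight [[[quarry [meadow silk]] jar] merchant]]

The paraphrase's head is the "merchant" part ("quarry meadow silk jar merchant"); its modifier is "twilight".
That top-level split, carried through the inner groups, gives [twilight [[[quarry [meadow silk]] jar] merchant]].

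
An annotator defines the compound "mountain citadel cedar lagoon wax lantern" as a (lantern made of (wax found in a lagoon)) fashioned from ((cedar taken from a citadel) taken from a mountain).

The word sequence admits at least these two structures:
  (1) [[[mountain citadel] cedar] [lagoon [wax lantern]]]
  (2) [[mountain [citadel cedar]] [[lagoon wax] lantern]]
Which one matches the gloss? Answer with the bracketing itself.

The paraphrase's head is the "lantern" part ("lagoon wax lantern"); its modifier is "mountain citadel cedar".
That top-level split, carried through the inner groups, gives [[mountain [citadel cedar]] [[lagoon wax] lantern]].

[[mountain [citadel cedar]] [[lagoon wax] lantern]]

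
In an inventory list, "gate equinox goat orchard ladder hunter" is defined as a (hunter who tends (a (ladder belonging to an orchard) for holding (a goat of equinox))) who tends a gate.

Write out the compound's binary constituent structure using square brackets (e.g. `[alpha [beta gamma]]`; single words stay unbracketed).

The outermost head in the paraphrase is "hunter" (specifically "equinox goat orchard ladder hunter"), modified by "gate".
"equinox goat orchard ladder hunter" → head "hunter", modifier "equinox goat orchard ladder".
"equinox goat orchard ladder" → head "ladder" (specifically "orchard ladder"), modifier "equinox goat".
"equinox goat" → head "goat", modifier "equinox".
"orchard ladder" → head "ladder", modifier "orchard".
So the structure is [gate [[[equinox goat] [orchard ladder]] hunter]].

[gate [[[equinox goat] [orchard ladder]] hunter]]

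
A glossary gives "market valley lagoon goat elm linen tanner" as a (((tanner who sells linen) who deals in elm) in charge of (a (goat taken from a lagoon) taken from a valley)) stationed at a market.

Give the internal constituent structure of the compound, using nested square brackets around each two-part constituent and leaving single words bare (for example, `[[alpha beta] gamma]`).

[market [[valley [lagoon goat]] [elm [linen tanner]]]]

Overall it is a kind of tanner (specifically "valley lagoon goat elm linen tanner"); the modifier is "market".
"valley lagoon goat elm linen tanner" → head "tanner" (specifically "elm linen tanner"), modifier "valley lagoon goat".
"valley lagoon goat" → head "goat" (specifically "lagoon goat"), modifier "valley".
"lagoon goat" → head "goat", modifier "lagoon".
"elm linen tanner" → head "tanner" (specifically "linen tanner"), modifier "elm".
"linen tanner" → head "tanner", modifier "linen".
Assembled: [market [[valley [lagoon goat]] [elm [linen tanner]]]].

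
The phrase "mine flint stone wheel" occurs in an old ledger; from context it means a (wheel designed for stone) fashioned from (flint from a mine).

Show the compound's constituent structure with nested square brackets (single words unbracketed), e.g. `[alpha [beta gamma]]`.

[[mine flint] [stone wheel]]

Overall it is a kind of wheel (specifically "stone wheel"); the modifier is "mine flint".
Inside "mine flint": head "flint", modifier "mine".
Inside "stone wheel": head "wheel", modifier "stone".
Assembled: [[mine flint] [stone wheel]].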